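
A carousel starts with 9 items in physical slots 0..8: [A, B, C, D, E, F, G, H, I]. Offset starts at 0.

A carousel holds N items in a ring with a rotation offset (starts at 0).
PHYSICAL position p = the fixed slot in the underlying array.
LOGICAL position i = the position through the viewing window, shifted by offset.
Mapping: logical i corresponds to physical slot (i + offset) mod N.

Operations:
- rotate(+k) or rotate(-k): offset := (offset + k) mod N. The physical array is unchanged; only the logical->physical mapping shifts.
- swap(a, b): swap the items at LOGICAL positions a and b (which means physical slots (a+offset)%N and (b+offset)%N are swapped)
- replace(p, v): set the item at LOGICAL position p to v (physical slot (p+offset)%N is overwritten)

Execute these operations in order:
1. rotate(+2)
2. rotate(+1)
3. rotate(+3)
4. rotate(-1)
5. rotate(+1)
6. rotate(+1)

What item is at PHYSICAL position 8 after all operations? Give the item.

Answer: I

Derivation:
After op 1 (rotate(+2)): offset=2, physical=[A,B,C,D,E,F,G,H,I], logical=[C,D,E,F,G,H,I,A,B]
After op 2 (rotate(+1)): offset=3, physical=[A,B,C,D,E,F,G,H,I], logical=[D,E,F,G,H,I,A,B,C]
After op 3 (rotate(+3)): offset=6, physical=[A,B,C,D,E,F,G,H,I], logical=[G,H,I,A,B,C,D,E,F]
After op 4 (rotate(-1)): offset=5, physical=[A,B,C,D,E,F,G,H,I], logical=[F,G,H,I,A,B,C,D,E]
After op 5 (rotate(+1)): offset=6, physical=[A,B,C,D,E,F,G,H,I], logical=[G,H,I,A,B,C,D,E,F]
After op 6 (rotate(+1)): offset=7, physical=[A,B,C,D,E,F,G,H,I], logical=[H,I,A,B,C,D,E,F,G]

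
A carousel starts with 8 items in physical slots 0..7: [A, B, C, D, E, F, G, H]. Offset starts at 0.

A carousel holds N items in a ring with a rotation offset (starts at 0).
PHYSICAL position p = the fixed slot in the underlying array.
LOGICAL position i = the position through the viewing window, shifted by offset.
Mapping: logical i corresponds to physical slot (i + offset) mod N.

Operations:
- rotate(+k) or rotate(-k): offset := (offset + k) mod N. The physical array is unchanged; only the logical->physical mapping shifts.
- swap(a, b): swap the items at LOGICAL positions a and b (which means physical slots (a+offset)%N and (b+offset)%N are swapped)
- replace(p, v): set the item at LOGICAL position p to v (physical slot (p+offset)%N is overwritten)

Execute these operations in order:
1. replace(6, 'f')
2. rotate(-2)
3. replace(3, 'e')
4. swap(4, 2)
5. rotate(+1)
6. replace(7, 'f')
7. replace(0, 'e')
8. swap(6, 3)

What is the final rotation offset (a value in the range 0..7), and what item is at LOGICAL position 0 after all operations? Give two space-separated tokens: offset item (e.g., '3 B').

After op 1 (replace(6, 'f')): offset=0, physical=[A,B,C,D,E,F,f,H], logical=[A,B,C,D,E,F,f,H]
After op 2 (rotate(-2)): offset=6, physical=[A,B,C,D,E,F,f,H], logical=[f,H,A,B,C,D,E,F]
After op 3 (replace(3, 'e')): offset=6, physical=[A,e,C,D,E,F,f,H], logical=[f,H,A,e,C,D,E,F]
After op 4 (swap(4, 2)): offset=6, physical=[C,e,A,D,E,F,f,H], logical=[f,H,C,e,A,D,E,F]
After op 5 (rotate(+1)): offset=7, physical=[C,e,A,D,E,F,f,H], logical=[H,C,e,A,D,E,F,f]
After op 6 (replace(7, 'f')): offset=7, physical=[C,e,A,D,E,F,f,H], logical=[H,C,e,A,D,E,F,f]
After op 7 (replace(0, 'e')): offset=7, physical=[C,e,A,D,E,F,f,e], logical=[e,C,e,A,D,E,F,f]
After op 8 (swap(6, 3)): offset=7, physical=[C,e,F,D,E,A,f,e], logical=[e,C,e,F,D,E,A,f]

Answer: 7 e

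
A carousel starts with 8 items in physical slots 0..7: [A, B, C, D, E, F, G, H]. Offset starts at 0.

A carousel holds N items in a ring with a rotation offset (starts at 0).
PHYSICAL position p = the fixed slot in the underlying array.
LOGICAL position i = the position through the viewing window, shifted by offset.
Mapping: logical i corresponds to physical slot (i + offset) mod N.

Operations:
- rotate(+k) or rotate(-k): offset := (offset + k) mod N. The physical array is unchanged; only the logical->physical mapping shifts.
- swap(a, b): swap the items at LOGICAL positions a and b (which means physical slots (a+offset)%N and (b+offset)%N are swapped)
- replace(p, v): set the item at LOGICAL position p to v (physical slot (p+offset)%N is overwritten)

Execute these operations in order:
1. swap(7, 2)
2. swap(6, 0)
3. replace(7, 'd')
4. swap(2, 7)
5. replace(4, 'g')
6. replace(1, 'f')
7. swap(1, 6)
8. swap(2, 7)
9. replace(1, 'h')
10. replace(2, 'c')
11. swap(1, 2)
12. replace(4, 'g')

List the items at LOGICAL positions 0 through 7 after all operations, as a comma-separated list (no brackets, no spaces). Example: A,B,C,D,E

Answer: G,c,h,D,g,F,f,d

Derivation:
After op 1 (swap(7, 2)): offset=0, physical=[A,B,H,D,E,F,G,C], logical=[A,B,H,D,E,F,G,C]
After op 2 (swap(6, 0)): offset=0, physical=[G,B,H,D,E,F,A,C], logical=[G,B,H,D,E,F,A,C]
After op 3 (replace(7, 'd')): offset=0, physical=[G,B,H,D,E,F,A,d], logical=[G,B,H,D,E,F,A,d]
After op 4 (swap(2, 7)): offset=0, physical=[G,B,d,D,E,F,A,H], logical=[G,B,d,D,E,F,A,H]
After op 5 (replace(4, 'g')): offset=0, physical=[G,B,d,D,g,F,A,H], logical=[G,B,d,D,g,F,A,H]
After op 6 (replace(1, 'f')): offset=0, physical=[G,f,d,D,g,F,A,H], logical=[G,f,d,D,g,F,A,H]
After op 7 (swap(1, 6)): offset=0, physical=[G,A,d,D,g,F,f,H], logical=[G,A,d,D,g,F,f,H]
After op 8 (swap(2, 7)): offset=0, physical=[G,A,H,D,g,F,f,d], logical=[G,A,H,D,g,F,f,d]
After op 9 (replace(1, 'h')): offset=0, physical=[G,h,H,D,g,F,f,d], logical=[G,h,H,D,g,F,f,d]
After op 10 (replace(2, 'c')): offset=0, physical=[G,h,c,D,g,F,f,d], logical=[G,h,c,D,g,F,f,d]
After op 11 (swap(1, 2)): offset=0, physical=[G,c,h,D,g,F,f,d], logical=[G,c,h,D,g,F,f,d]
After op 12 (replace(4, 'g')): offset=0, physical=[G,c,h,D,g,F,f,d], logical=[G,c,h,D,g,F,f,d]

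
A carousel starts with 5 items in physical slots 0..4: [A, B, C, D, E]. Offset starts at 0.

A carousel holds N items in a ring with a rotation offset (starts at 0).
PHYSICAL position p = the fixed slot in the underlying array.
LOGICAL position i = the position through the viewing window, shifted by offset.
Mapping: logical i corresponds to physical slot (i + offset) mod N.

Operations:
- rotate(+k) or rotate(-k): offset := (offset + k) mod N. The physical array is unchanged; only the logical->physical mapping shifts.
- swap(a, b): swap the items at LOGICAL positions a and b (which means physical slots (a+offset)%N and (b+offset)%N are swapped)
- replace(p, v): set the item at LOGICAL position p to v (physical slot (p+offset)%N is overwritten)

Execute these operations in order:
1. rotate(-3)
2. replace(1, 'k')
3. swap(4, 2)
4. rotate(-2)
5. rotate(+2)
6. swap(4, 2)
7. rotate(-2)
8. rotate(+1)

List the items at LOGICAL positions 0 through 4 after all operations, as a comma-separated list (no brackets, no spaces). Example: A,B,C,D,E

After op 1 (rotate(-3)): offset=2, physical=[A,B,C,D,E], logical=[C,D,E,A,B]
After op 2 (replace(1, 'k')): offset=2, physical=[A,B,C,k,E], logical=[C,k,E,A,B]
After op 3 (swap(4, 2)): offset=2, physical=[A,E,C,k,B], logical=[C,k,B,A,E]
After op 4 (rotate(-2)): offset=0, physical=[A,E,C,k,B], logical=[A,E,C,k,B]
After op 5 (rotate(+2)): offset=2, physical=[A,E,C,k,B], logical=[C,k,B,A,E]
After op 6 (swap(4, 2)): offset=2, physical=[A,B,C,k,E], logical=[C,k,E,A,B]
After op 7 (rotate(-2)): offset=0, physical=[A,B,C,k,E], logical=[A,B,C,k,E]
After op 8 (rotate(+1)): offset=1, physical=[A,B,C,k,E], logical=[B,C,k,E,A]

Answer: B,C,k,E,A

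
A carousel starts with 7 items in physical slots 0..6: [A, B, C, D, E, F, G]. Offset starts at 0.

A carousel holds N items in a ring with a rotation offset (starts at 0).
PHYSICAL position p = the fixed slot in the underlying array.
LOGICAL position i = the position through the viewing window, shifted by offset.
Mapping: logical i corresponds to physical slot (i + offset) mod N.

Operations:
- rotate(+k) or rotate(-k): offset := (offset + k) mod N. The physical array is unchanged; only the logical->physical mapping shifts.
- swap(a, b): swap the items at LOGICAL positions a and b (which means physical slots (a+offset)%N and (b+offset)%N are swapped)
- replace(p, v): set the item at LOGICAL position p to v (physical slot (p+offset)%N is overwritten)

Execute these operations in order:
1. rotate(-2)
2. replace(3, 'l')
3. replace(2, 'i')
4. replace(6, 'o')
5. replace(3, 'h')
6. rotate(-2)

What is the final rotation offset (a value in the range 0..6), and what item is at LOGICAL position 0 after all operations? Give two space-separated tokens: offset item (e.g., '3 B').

After op 1 (rotate(-2)): offset=5, physical=[A,B,C,D,E,F,G], logical=[F,G,A,B,C,D,E]
After op 2 (replace(3, 'l')): offset=5, physical=[A,l,C,D,E,F,G], logical=[F,G,A,l,C,D,E]
After op 3 (replace(2, 'i')): offset=5, physical=[i,l,C,D,E,F,G], logical=[F,G,i,l,C,D,E]
After op 4 (replace(6, 'o')): offset=5, physical=[i,l,C,D,o,F,G], logical=[F,G,i,l,C,D,o]
After op 5 (replace(3, 'h')): offset=5, physical=[i,h,C,D,o,F,G], logical=[F,G,i,h,C,D,o]
After op 6 (rotate(-2)): offset=3, physical=[i,h,C,D,o,F,G], logical=[D,o,F,G,i,h,C]

Answer: 3 D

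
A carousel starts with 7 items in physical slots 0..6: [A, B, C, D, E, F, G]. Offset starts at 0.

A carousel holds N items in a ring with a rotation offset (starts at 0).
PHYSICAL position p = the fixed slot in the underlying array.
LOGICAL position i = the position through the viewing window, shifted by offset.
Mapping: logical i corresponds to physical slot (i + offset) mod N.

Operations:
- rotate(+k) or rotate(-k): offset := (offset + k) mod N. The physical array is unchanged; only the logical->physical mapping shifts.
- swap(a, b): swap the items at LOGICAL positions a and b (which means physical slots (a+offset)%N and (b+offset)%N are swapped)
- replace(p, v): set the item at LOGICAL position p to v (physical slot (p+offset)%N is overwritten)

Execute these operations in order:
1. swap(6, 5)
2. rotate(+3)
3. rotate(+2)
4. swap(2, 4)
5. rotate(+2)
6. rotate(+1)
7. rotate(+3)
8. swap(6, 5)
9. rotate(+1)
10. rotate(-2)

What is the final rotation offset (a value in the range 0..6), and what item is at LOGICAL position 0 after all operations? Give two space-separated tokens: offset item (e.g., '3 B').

After op 1 (swap(6, 5)): offset=0, physical=[A,B,C,D,E,G,F], logical=[A,B,C,D,E,G,F]
After op 2 (rotate(+3)): offset=3, physical=[A,B,C,D,E,G,F], logical=[D,E,G,F,A,B,C]
After op 3 (rotate(+2)): offset=5, physical=[A,B,C,D,E,G,F], logical=[G,F,A,B,C,D,E]
After op 4 (swap(2, 4)): offset=5, physical=[C,B,A,D,E,G,F], logical=[G,F,C,B,A,D,E]
After op 5 (rotate(+2)): offset=0, physical=[C,B,A,D,E,G,F], logical=[C,B,A,D,E,G,F]
After op 6 (rotate(+1)): offset=1, physical=[C,B,A,D,E,G,F], logical=[B,A,D,E,G,F,C]
After op 7 (rotate(+3)): offset=4, physical=[C,B,A,D,E,G,F], logical=[E,G,F,C,B,A,D]
After op 8 (swap(6, 5)): offset=4, physical=[C,B,D,A,E,G,F], logical=[E,G,F,C,B,D,A]
After op 9 (rotate(+1)): offset=5, physical=[C,B,D,A,E,G,F], logical=[G,F,C,B,D,A,E]
After op 10 (rotate(-2)): offset=3, physical=[C,B,D,A,E,G,F], logical=[A,E,G,F,C,B,D]

Answer: 3 A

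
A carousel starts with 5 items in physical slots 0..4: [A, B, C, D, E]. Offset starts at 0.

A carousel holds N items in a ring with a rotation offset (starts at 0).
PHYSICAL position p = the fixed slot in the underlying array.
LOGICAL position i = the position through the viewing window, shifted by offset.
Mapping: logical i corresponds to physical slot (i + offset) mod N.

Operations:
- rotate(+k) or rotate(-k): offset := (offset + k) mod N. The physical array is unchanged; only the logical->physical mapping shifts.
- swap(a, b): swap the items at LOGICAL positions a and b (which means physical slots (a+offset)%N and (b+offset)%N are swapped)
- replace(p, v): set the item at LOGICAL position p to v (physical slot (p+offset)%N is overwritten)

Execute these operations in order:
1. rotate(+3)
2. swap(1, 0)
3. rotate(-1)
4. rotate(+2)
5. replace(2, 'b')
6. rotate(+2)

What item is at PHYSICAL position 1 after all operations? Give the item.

After op 1 (rotate(+3)): offset=3, physical=[A,B,C,D,E], logical=[D,E,A,B,C]
After op 2 (swap(1, 0)): offset=3, physical=[A,B,C,E,D], logical=[E,D,A,B,C]
After op 3 (rotate(-1)): offset=2, physical=[A,B,C,E,D], logical=[C,E,D,A,B]
After op 4 (rotate(+2)): offset=4, physical=[A,B,C,E,D], logical=[D,A,B,C,E]
After op 5 (replace(2, 'b')): offset=4, physical=[A,b,C,E,D], logical=[D,A,b,C,E]
After op 6 (rotate(+2)): offset=1, physical=[A,b,C,E,D], logical=[b,C,E,D,A]

Answer: b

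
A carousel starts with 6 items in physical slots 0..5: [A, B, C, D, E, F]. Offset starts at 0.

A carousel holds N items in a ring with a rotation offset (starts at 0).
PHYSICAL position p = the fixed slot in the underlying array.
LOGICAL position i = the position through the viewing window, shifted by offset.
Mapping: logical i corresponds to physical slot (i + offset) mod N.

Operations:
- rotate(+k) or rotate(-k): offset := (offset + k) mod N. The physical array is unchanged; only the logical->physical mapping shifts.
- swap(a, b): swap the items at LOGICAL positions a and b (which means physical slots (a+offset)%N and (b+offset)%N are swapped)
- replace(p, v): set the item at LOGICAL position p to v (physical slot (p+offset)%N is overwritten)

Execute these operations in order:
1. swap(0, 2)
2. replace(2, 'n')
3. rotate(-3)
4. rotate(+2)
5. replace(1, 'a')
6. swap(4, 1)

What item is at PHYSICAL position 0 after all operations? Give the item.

Answer: D

Derivation:
After op 1 (swap(0, 2)): offset=0, physical=[C,B,A,D,E,F], logical=[C,B,A,D,E,F]
After op 2 (replace(2, 'n')): offset=0, physical=[C,B,n,D,E,F], logical=[C,B,n,D,E,F]
After op 3 (rotate(-3)): offset=3, physical=[C,B,n,D,E,F], logical=[D,E,F,C,B,n]
After op 4 (rotate(+2)): offset=5, physical=[C,B,n,D,E,F], logical=[F,C,B,n,D,E]
After op 5 (replace(1, 'a')): offset=5, physical=[a,B,n,D,E,F], logical=[F,a,B,n,D,E]
After op 6 (swap(4, 1)): offset=5, physical=[D,B,n,a,E,F], logical=[F,D,B,n,a,E]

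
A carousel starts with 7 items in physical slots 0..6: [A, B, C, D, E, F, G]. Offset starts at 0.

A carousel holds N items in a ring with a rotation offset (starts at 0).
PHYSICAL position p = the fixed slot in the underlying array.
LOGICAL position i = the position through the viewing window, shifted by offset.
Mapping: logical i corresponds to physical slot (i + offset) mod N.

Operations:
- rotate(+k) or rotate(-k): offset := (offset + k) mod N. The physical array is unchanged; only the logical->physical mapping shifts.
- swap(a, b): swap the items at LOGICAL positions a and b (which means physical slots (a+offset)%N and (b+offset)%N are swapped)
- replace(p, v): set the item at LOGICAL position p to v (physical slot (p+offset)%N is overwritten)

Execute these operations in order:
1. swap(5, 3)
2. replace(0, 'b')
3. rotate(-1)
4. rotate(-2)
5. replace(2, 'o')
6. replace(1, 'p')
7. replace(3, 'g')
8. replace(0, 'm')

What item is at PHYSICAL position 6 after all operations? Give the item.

Answer: o

Derivation:
After op 1 (swap(5, 3)): offset=0, physical=[A,B,C,F,E,D,G], logical=[A,B,C,F,E,D,G]
After op 2 (replace(0, 'b')): offset=0, physical=[b,B,C,F,E,D,G], logical=[b,B,C,F,E,D,G]
After op 3 (rotate(-1)): offset=6, physical=[b,B,C,F,E,D,G], logical=[G,b,B,C,F,E,D]
After op 4 (rotate(-2)): offset=4, physical=[b,B,C,F,E,D,G], logical=[E,D,G,b,B,C,F]
After op 5 (replace(2, 'o')): offset=4, physical=[b,B,C,F,E,D,o], logical=[E,D,o,b,B,C,F]
After op 6 (replace(1, 'p')): offset=4, physical=[b,B,C,F,E,p,o], logical=[E,p,o,b,B,C,F]
After op 7 (replace(3, 'g')): offset=4, physical=[g,B,C,F,E,p,o], logical=[E,p,o,g,B,C,F]
After op 8 (replace(0, 'm')): offset=4, physical=[g,B,C,F,m,p,o], logical=[m,p,o,g,B,C,F]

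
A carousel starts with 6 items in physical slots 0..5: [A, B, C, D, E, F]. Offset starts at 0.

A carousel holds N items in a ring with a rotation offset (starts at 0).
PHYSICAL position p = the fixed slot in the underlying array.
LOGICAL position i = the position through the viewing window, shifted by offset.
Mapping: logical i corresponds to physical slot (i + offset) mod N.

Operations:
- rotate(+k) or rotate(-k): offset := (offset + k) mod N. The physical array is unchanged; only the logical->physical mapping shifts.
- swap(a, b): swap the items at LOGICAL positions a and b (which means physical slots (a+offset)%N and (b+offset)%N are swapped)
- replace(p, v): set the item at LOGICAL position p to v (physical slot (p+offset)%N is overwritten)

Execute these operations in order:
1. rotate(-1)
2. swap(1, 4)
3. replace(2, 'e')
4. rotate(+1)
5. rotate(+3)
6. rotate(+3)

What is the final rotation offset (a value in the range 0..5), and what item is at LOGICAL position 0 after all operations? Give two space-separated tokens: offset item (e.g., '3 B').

After op 1 (rotate(-1)): offset=5, physical=[A,B,C,D,E,F], logical=[F,A,B,C,D,E]
After op 2 (swap(1, 4)): offset=5, physical=[D,B,C,A,E,F], logical=[F,D,B,C,A,E]
After op 3 (replace(2, 'e')): offset=5, physical=[D,e,C,A,E,F], logical=[F,D,e,C,A,E]
After op 4 (rotate(+1)): offset=0, physical=[D,e,C,A,E,F], logical=[D,e,C,A,E,F]
After op 5 (rotate(+3)): offset=3, physical=[D,e,C,A,E,F], logical=[A,E,F,D,e,C]
After op 6 (rotate(+3)): offset=0, physical=[D,e,C,A,E,F], logical=[D,e,C,A,E,F]

Answer: 0 D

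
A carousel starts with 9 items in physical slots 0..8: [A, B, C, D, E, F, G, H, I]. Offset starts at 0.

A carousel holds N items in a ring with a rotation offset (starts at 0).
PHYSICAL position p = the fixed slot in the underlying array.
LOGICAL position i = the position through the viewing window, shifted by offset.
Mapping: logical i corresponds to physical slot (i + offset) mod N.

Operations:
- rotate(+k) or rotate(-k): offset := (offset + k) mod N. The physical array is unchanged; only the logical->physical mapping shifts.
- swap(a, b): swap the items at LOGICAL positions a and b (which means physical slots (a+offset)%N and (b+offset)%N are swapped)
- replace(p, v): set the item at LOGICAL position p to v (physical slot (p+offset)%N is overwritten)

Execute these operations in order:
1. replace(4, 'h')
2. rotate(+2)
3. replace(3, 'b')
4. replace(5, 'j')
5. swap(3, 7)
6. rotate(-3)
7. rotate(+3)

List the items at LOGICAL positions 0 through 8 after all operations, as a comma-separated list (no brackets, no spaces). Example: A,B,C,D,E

After op 1 (replace(4, 'h')): offset=0, physical=[A,B,C,D,h,F,G,H,I], logical=[A,B,C,D,h,F,G,H,I]
After op 2 (rotate(+2)): offset=2, physical=[A,B,C,D,h,F,G,H,I], logical=[C,D,h,F,G,H,I,A,B]
After op 3 (replace(3, 'b')): offset=2, physical=[A,B,C,D,h,b,G,H,I], logical=[C,D,h,b,G,H,I,A,B]
After op 4 (replace(5, 'j')): offset=2, physical=[A,B,C,D,h,b,G,j,I], logical=[C,D,h,b,G,j,I,A,B]
After op 5 (swap(3, 7)): offset=2, physical=[b,B,C,D,h,A,G,j,I], logical=[C,D,h,A,G,j,I,b,B]
After op 6 (rotate(-3)): offset=8, physical=[b,B,C,D,h,A,G,j,I], logical=[I,b,B,C,D,h,A,G,j]
After op 7 (rotate(+3)): offset=2, physical=[b,B,C,D,h,A,G,j,I], logical=[C,D,h,A,G,j,I,b,B]

Answer: C,D,h,A,G,j,I,b,B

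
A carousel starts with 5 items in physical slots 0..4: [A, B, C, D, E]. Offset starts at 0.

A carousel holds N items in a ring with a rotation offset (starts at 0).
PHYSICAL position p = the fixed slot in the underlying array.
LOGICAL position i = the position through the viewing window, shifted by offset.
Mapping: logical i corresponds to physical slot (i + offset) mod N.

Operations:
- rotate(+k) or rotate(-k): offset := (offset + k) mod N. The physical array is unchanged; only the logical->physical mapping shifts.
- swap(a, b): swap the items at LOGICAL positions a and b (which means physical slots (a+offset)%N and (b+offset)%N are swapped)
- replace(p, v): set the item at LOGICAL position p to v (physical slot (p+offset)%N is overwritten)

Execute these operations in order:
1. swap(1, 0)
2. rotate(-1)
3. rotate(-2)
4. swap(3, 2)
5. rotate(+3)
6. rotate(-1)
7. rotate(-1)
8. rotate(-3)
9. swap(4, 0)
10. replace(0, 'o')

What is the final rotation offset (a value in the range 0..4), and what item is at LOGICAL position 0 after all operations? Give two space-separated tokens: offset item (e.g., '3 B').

Answer: 0 o

Derivation:
After op 1 (swap(1, 0)): offset=0, physical=[B,A,C,D,E], logical=[B,A,C,D,E]
After op 2 (rotate(-1)): offset=4, physical=[B,A,C,D,E], logical=[E,B,A,C,D]
After op 3 (rotate(-2)): offset=2, physical=[B,A,C,D,E], logical=[C,D,E,B,A]
After op 4 (swap(3, 2)): offset=2, physical=[E,A,C,D,B], logical=[C,D,B,E,A]
After op 5 (rotate(+3)): offset=0, physical=[E,A,C,D,B], logical=[E,A,C,D,B]
After op 6 (rotate(-1)): offset=4, physical=[E,A,C,D,B], logical=[B,E,A,C,D]
After op 7 (rotate(-1)): offset=3, physical=[E,A,C,D,B], logical=[D,B,E,A,C]
After op 8 (rotate(-3)): offset=0, physical=[E,A,C,D,B], logical=[E,A,C,D,B]
After op 9 (swap(4, 0)): offset=0, physical=[B,A,C,D,E], logical=[B,A,C,D,E]
After op 10 (replace(0, 'o')): offset=0, physical=[o,A,C,D,E], logical=[o,A,C,D,E]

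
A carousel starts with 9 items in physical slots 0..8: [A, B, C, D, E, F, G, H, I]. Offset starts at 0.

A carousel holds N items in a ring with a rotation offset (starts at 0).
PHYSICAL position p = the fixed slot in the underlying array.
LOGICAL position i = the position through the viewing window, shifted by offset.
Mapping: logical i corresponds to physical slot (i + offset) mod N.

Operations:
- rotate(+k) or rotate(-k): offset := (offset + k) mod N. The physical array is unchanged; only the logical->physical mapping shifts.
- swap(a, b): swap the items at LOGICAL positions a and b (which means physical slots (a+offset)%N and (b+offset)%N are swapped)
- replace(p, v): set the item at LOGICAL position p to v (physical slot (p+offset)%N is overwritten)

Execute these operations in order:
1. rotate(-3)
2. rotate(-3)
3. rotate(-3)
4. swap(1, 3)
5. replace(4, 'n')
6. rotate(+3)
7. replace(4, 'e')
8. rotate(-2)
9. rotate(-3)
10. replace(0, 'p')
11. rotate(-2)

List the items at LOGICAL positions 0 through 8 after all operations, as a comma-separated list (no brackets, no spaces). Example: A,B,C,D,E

After op 1 (rotate(-3)): offset=6, physical=[A,B,C,D,E,F,G,H,I], logical=[G,H,I,A,B,C,D,E,F]
After op 2 (rotate(-3)): offset=3, physical=[A,B,C,D,E,F,G,H,I], logical=[D,E,F,G,H,I,A,B,C]
After op 3 (rotate(-3)): offset=0, physical=[A,B,C,D,E,F,G,H,I], logical=[A,B,C,D,E,F,G,H,I]
After op 4 (swap(1, 3)): offset=0, physical=[A,D,C,B,E,F,G,H,I], logical=[A,D,C,B,E,F,G,H,I]
After op 5 (replace(4, 'n')): offset=0, physical=[A,D,C,B,n,F,G,H,I], logical=[A,D,C,B,n,F,G,H,I]
After op 6 (rotate(+3)): offset=3, physical=[A,D,C,B,n,F,G,H,I], logical=[B,n,F,G,H,I,A,D,C]
After op 7 (replace(4, 'e')): offset=3, physical=[A,D,C,B,n,F,G,e,I], logical=[B,n,F,G,e,I,A,D,C]
After op 8 (rotate(-2)): offset=1, physical=[A,D,C,B,n,F,G,e,I], logical=[D,C,B,n,F,G,e,I,A]
After op 9 (rotate(-3)): offset=7, physical=[A,D,C,B,n,F,G,e,I], logical=[e,I,A,D,C,B,n,F,G]
After op 10 (replace(0, 'p')): offset=7, physical=[A,D,C,B,n,F,G,p,I], logical=[p,I,A,D,C,B,n,F,G]
After op 11 (rotate(-2)): offset=5, physical=[A,D,C,B,n,F,G,p,I], logical=[F,G,p,I,A,D,C,B,n]

Answer: F,G,p,I,A,D,C,B,n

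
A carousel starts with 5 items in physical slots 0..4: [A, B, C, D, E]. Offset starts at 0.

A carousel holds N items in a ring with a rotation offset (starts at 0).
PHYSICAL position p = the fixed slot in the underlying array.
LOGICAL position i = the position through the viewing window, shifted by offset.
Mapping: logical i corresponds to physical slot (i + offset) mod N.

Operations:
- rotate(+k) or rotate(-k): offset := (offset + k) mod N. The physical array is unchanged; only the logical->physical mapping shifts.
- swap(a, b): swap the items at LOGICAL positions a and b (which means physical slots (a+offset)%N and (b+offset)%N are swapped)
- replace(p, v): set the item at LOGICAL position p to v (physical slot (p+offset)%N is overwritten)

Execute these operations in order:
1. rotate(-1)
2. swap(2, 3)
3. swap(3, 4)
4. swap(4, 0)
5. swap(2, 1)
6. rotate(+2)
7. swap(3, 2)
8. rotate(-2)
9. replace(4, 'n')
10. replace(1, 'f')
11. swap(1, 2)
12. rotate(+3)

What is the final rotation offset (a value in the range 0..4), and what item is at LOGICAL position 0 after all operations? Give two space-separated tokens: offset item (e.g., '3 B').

Answer: 2 D

Derivation:
After op 1 (rotate(-1)): offset=4, physical=[A,B,C,D,E], logical=[E,A,B,C,D]
After op 2 (swap(2, 3)): offset=4, physical=[A,C,B,D,E], logical=[E,A,C,B,D]
After op 3 (swap(3, 4)): offset=4, physical=[A,C,D,B,E], logical=[E,A,C,D,B]
After op 4 (swap(4, 0)): offset=4, physical=[A,C,D,E,B], logical=[B,A,C,D,E]
After op 5 (swap(2, 1)): offset=4, physical=[C,A,D,E,B], logical=[B,C,A,D,E]
After op 6 (rotate(+2)): offset=1, physical=[C,A,D,E,B], logical=[A,D,E,B,C]
After op 7 (swap(3, 2)): offset=1, physical=[C,A,D,B,E], logical=[A,D,B,E,C]
After op 8 (rotate(-2)): offset=4, physical=[C,A,D,B,E], logical=[E,C,A,D,B]
After op 9 (replace(4, 'n')): offset=4, physical=[C,A,D,n,E], logical=[E,C,A,D,n]
After op 10 (replace(1, 'f')): offset=4, physical=[f,A,D,n,E], logical=[E,f,A,D,n]
After op 11 (swap(1, 2)): offset=4, physical=[A,f,D,n,E], logical=[E,A,f,D,n]
After op 12 (rotate(+3)): offset=2, physical=[A,f,D,n,E], logical=[D,n,E,A,f]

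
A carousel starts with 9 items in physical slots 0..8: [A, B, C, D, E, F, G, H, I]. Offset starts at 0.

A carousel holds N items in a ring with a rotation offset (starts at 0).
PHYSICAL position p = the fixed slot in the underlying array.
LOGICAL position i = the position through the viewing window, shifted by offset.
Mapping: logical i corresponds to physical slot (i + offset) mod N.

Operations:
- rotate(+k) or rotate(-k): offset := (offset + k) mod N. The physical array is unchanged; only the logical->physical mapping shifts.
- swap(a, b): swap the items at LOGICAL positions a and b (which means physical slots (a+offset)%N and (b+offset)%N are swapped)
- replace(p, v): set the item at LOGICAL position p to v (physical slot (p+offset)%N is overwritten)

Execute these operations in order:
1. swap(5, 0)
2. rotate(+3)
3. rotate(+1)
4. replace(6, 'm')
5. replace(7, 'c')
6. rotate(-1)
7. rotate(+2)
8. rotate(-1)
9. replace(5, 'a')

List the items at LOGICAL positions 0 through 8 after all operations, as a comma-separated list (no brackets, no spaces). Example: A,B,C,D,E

Answer: E,A,G,H,I,a,m,c,D

Derivation:
After op 1 (swap(5, 0)): offset=0, physical=[F,B,C,D,E,A,G,H,I], logical=[F,B,C,D,E,A,G,H,I]
After op 2 (rotate(+3)): offset=3, physical=[F,B,C,D,E,A,G,H,I], logical=[D,E,A,G,H,I,F,B,C]
After op 3 (rotate(+1)): offset=4, physical=[F,B,C,D,E,A,G,H,I], logical=[E,A,G,H,I,F,B,C,D]
After op 4 (replace(6, 'm')): offset=4, physical=[F,m,C,D,E,A,G,H,I], logical=[E,A,G,H,I,F,m,C,D]
After op 5 (replace(7, 'c')): offset=4, physical=[F,m,c,D,E,A,G,H,I], logical=[E,A,G,H,I,F,m,c,D]
After op 6 (rotate(-1)): offset=3, physical=[F,m,c,D,E,A,G,H,I], logical=[D,E,A,G,H,I,F,m,c]
After op 7 (rotate(+2)): offset=5, physical=[F,m,c,D,E,A,G,H,I], logical=[A,G,H,I,F,m,c,D,E]
After op 8 (rotate(-1)): offset=4, physical=[F,m,c,D,E,A,G,H,I], logical=[E,A,G,H,I,F,m,c,D]
After op 9 (replace(5, 'a')): offset=4, physical=[a,m,c,D,E,A,G,H,I], logical=[E,A,G,H,I,a,m,c,D]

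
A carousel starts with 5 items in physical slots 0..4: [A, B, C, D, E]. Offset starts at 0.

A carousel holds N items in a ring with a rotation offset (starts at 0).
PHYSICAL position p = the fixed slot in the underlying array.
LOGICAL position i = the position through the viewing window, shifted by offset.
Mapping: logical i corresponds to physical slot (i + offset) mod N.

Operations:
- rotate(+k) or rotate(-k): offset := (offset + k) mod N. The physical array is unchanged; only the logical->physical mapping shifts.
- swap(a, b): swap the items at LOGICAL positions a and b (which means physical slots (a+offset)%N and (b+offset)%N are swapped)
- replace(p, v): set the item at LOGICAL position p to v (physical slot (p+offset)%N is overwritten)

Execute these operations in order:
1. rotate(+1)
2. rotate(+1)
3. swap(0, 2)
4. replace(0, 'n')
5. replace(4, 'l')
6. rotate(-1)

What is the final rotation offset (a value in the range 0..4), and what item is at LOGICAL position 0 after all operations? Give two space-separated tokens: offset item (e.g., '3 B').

After op 1 (rotate(+1)): offset=1, physical=[A,B,C,D,E], logical=[B,C,D,E,A]
After op 2 (rotate(+1)): offset=2, physical=[A,B,C,D,E], logical=[C,D,E,A,B]
After op 3 (swap(0, 2)): offset=2, physical=[A,B,E,D,C], logical=[E,D,C,A,B]
After op 4 (replace(0, 'n')): offset=2, physical=[A,B,n,D,C], logical=[n,D,C,A,B]
After op 5 (replace(4, 'l')): offset=2, physical=[A,l,n,D,C], logical=[n,D,C,A,l]
After op 6 (rotate(-1)): offset=1, physical=[A,l,n,D,C], logical=[l,n,D,C,A]

Answer: 1 l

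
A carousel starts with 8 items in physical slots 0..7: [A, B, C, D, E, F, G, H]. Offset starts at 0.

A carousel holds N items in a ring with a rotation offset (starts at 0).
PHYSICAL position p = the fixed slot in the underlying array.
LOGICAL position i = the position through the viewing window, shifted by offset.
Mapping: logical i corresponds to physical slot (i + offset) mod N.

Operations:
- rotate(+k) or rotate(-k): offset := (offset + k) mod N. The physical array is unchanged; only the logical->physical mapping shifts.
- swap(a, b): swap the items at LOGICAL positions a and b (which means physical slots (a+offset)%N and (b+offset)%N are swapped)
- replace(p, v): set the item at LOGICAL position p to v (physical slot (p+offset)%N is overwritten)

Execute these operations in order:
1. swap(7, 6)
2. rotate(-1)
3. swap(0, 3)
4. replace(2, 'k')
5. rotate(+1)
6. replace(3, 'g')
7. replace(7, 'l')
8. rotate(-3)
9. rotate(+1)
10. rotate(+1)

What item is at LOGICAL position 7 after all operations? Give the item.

After op 1 (swap(7, 6)): offset=0, physical=[A,B,C,D,E,F,H,G], logical=[A,B,C,D,E,F,H,G]
After op 2 (rotate(-1)): offset=7, physical=[A,B,C,D,E,F,H,G], logical=[G,A,B,C,D,E,F,H]
After op 3 (swap(0, 3)): offset=7, physical=[A,B,G,D,E,F,H,C], logical=[C,A,B,G,D,E,F,H]
After op 4 (replace(2, 'k')): offset=7, physical=[A,k,G,D,E,F,H,C], logical=[C,A,k,G,D,E,F,H]
After op 5 (rotate(+1)): offset=0, physical=[A,k,G,D,E,F,H,C], logical=[A,k,G,D,E,F,H,C]
After op 6 (replace(3, 'g')): offset=0, physical=[A,k,G,g,E,F,H,C], logical=[A,k,G,g,E,F,H,C]
After op 7 (replace(7, 'l')): offset=0, physical=[A,k,G,g,E,F,H,l], logical=[A,k,G,g,E,F,H,l]
After op 8 (rotate(-3)): offset=5, physical=[A,k,G,g,E,F,H,l], logical=[F,H,l,A,k,G,g,E]
After op 9 (rotate(+1)): offset=6, physical=[A,k,G,g,E,F,H,l], logical=[H,l,A,k,G,g,E,F]
After op 10 (rotate(+1)): offset=7, physical=[A,k,G,g,E,F,H,l], logical=[l,A,k,G,g,E,F,H]

Answer: H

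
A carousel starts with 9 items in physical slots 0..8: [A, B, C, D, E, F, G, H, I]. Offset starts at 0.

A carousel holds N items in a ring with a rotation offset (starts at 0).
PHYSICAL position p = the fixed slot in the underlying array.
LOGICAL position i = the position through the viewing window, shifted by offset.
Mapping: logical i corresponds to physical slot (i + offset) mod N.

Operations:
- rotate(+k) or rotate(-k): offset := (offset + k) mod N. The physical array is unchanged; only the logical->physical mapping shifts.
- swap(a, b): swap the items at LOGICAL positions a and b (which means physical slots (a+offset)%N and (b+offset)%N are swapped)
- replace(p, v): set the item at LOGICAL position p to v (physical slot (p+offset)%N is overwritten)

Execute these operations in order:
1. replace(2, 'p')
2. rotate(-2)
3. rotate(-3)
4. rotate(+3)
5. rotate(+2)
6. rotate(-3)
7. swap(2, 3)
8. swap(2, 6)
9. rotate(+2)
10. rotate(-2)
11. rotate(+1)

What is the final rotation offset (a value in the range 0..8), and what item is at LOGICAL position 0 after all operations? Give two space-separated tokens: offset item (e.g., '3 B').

Answer: 7 H

Derivation:
After op 1 (replace(2, 'p')): offset=0, physical=[A,B,p,D,E,F,G,H,I], logical=[A,B,p,D,E,F,G,H,I]
After op 2 (rotate(-2)): offset=7, physical=[A,B,p,D,E,F,G,H,I], logical=[H,I,A,B,p,D,E,F,G]
After op 3 (rotate(-3)): offset=4, physical=[A,B,p,D,E,F,G,H,I], logical=[E,F,G,H,I,A,B,p,D]
After op 4 (rotate(+3)): offset=7, physical=[A,B,p,D,E,F,G,H,I], logical=[H,I,A,B,p,D,E,F,G]
After op 5 (rotate(+2)): offset=0, physical=[A,B,p,D,E,F,G,H,I], logical=[A,B,p,D,E,F,G,H,I]
After op 6 (rotate(-3)): offset=6, physical=[A,B,p,D,E,F,G,H,I], logical=[G,H,I,A,B,p,D,E,F]
After op 7 (swap(2, 3)): offset=6, physical=[I,B,p,D,E,F,G,H,A], logical=[G,H,A,I,B,p,D,E,F]
After op 8 (swap(2, 6)): offset=6, physical=[I,B,p,A,E,F,G,H,D], logical=[G,H,D,I,B,p,A,E,F]
After op 9 (rotate(+2)): offset=8, physical=[I,B,p,A,E,F,G,H,D], logical=[D,I,B,p,A,E,F,G,H]
After op 10 (rotate(-2)): offset=6, physical=[I,B,p,A,E,F,G,H,D], logical=[G,H,D,I,B,p,A,E,F]
After op 11 (rotate(+1)): offset=7, physical=[I,B,p,A,E,F,G,H,D], logical=[H,D,I,B,p,A,E,F,G]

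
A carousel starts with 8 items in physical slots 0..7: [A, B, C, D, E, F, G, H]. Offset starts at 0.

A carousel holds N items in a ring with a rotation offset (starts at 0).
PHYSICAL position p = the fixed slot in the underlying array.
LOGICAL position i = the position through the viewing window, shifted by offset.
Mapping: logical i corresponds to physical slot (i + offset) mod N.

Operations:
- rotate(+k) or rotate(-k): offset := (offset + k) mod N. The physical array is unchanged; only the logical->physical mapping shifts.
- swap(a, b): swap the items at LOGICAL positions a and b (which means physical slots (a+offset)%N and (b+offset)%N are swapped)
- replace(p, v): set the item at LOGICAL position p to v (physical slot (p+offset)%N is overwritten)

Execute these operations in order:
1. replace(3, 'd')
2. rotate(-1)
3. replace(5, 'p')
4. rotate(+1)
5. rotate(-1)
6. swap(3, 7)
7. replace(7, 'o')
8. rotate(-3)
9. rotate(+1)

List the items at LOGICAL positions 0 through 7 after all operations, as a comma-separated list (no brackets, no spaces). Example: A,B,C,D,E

Answer: F,o,H,A,B,G,d,p

Derivation:
After op 1 (replace(3, 'd')): offset=0, physical=[A,B,C,d,E,F,G,H], logical=[A,B,C,d,E,F,G,H]
After op 2 (rotate(-1)): offset=7, physical=[A,B,C,d,E,F,G,H], logical=[H,A,B,C,d,E,F,G]
After op 3 (replace(5, 'p')): offset=7, physical=[A,B,C,d,p,F,G,H], logical=[H,A,B,C,d,p,F,G]
After op 4 (rotate(+1)): offset=0, physical=[A,B,C,d,p,F,G,H], logical=[A,B,C,d,p,F,G,H]
After op 5 (rotate(-1)): offset=7, physical=[A,B,C,d,p,F,G,H], logical=[H,A,B,C,d,p,F,G]
After op 6 (swap(3, 7)): offset=7, physical=[A,B,G,d,p,F,C,H], logical=[H,A,B,G,d,p,F,C]
After op 7 (replace(7, 'o')): offset=7, physical=[A,B,G,d,p,F,o,H], logical=[H,A,B,G,d,p,F,o]
After op 8 (rotate(-3)): offset=4, physical=[A,B,G,d,p,F,o,H], logical=[p,F,o,H,A,B,G,d]
After op 9 (rotate(+1)): offset=5, physical=[A,B,G,d,p,F,o,H], logical=[F,o,H,A,B,G,d,p]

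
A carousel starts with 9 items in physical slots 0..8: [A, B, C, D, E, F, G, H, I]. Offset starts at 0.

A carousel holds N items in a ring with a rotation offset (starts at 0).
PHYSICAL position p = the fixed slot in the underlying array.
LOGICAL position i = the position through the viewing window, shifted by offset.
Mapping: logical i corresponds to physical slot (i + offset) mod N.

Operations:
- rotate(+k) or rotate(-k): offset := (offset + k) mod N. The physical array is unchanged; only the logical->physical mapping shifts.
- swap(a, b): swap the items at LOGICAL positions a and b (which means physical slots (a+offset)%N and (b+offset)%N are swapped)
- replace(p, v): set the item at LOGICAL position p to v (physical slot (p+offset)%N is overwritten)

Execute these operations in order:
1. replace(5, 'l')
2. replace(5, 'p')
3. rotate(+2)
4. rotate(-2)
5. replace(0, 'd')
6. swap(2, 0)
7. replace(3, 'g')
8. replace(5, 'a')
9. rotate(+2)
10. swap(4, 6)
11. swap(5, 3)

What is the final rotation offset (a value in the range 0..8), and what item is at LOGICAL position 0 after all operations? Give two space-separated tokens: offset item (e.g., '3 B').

Answer: 2 d

Derivation:
After op 1 (replace(5, 'l')): offset=0, physical=[A,B,C,D,E,l,G,H,I], logical=[A,B,C,D,E,l,G,H,I]
After op 2 (replace(5, 'p')): offset=0, physical=[A,B,C,D,E,p,G,H,I], logical=[A,B,C,D,E,p,G,H,I]
After op 3 (rotate(+2)): offset=2, physical=[A,B,C,D,E,p,G,H,I], logical=[C,D,E,p,G,H,I,A,B]
After op 4 (rotate(-2)): offset=0, physical=[A,B,C,D,E,p,G,H,I], logical=[A,B,C,D,E,p,G,H,I]
After op 5 (replace(0, 'd')): offset=0, physical=[d,B,C,D,E,p,G,H,I], logical=[d,B,C,D,E,p,G,H,I]
After op 6 (swap(2, 0)): offset=0, physical=[C,B,d,D,E,p,G,H,I], logical=[C,B,d,D,E,p,G,H,I]
After op 7 (replace(3, 'g')): offset=0, physical=[C,B,d,g,E,p,G,H,I], logical=[C,B,d,g,E,p,G,H,I]
After op 8 (replace(5, 'a')): offset=0, physical=[C,B,d,g,E,a,G,H,I], logical=[C,B,d,g,E,a,G,H,I]
After op 9 (rotate(+2)): offset=2, physical=[C,B,d,g,E,a,G,H,I], logical=[d,g,E,a,G,H,I,C,B]
After op 10 (swap(4, 6)): offset=2, physical=[C,B,d,g,E,a,I,H,G], logical=[d,g,E,a,I,H,G,C,B]
After op 11 (swap(5, 3)): offset=2, physical=[C,B,d,g,E,H,I,a,G], logical=[d,g,E,H,I,a,G,C,B]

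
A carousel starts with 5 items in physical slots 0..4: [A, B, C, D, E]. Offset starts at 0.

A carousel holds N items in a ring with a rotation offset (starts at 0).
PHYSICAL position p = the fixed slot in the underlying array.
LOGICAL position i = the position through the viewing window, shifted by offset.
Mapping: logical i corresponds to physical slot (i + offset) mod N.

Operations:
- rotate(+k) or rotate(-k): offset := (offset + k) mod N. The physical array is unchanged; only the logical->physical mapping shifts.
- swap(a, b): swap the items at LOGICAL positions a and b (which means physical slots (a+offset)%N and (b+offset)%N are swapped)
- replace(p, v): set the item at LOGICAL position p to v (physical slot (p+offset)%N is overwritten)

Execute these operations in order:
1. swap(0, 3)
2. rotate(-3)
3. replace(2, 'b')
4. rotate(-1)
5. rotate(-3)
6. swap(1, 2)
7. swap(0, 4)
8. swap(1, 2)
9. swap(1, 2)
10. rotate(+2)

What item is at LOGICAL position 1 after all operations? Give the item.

After op 1 (swap(0, 3)): offset=0, physical=[D,B,C,A,E], logical=[D,B,C,A,E]
After op 2 (rotate(-3)): offset=2, physical=[D,B,C,A,E], logical=[C,A,E,D,B]
After op 3 (replace(2, 'b')): offset=2, physical=[D,B,C,A,b], logical=[C,A,b,D,B]
After op 4 (rotate(-1)): offset=1, physical=[D,B,C,A,b], logical=[B,C,A,b,D]
After op 5 (rotate(-3)): offset=3, physical=[D,B,C,A,b], logical=[A,b,D,B,C]
After op 6 (swap(1, 2)): offset=3, physical=[b,B,C,A,D], logical=[A,D,b,B,C]
After op 7 (swap(0, 4)): offset=3, physical=[b,B,A,C,D], logical=[C,D,b,B,A]
After op 8 (swap(1, 2)): offset=3, physical=[D,B,A,C,b], logical=[C,b,D,B,A]
After op 9 (swap(1, 2)): offset=3, physical=[b,B,A,C,D], logical=[C,D,b,B,A]
After op 10 (rotate(+2)): offset=0, physical=[b,B,A,C,D], logical=[b,B,A,C,D]

Answer: B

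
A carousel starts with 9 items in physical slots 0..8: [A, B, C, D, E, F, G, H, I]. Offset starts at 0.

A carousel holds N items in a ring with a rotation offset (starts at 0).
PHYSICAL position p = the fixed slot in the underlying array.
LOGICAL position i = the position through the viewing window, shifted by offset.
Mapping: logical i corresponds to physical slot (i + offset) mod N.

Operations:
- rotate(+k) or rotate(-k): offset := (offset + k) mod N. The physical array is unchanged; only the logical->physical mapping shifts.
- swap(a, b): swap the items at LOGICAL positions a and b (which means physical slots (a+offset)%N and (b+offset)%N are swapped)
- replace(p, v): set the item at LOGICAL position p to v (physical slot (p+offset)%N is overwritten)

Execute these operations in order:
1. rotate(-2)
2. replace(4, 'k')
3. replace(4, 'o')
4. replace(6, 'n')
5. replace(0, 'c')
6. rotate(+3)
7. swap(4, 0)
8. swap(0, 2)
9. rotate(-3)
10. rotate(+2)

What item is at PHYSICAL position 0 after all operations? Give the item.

After op 1 (rotate(-2)): offset=7, physical=[A,B,C,D,E,F,G,H,I], logical=[H,I,A,B,C,D,E,F,G]
After op 2 (replace(4, 'k')): offset=7, physical=[A,B,k,D,E,F,G,H,I], logical=[H,I,A,B,k,D,E,F,G]
After op 3 (replace(4, 'o')): offset=7, physical=[A,B,o,D,E,F,G,H,I], logical=[H,I,A,B,o,D,E,F,G]
After op 4 (replace(6, 'n')): offset=7, physical=[A,B,o,D,n,F,G,H,I], logical=[H,I,A,B,o,D,n,F,G]
After op 5 (replace(0, 'c')): offset=7, physical=[A,B,o,D,n,F,G,c,I], logical=[c,I,A,B,o,D,n,F,G]
After op 6 (rotate(+3)): offset=1, physical=[A,B,o,D,n,F,G,c,I], logical=[B,o,D,n,F,G,c,I,A]
After op 7 (swap(4, 0)): offset=1, physical=[A,F,o,D,n,B,G,c,I], logical=[F,o,D,n,B,G,c,I,A]
After op 8 (swap(0, 2)): offset=1, physical=[A,D,o,F,n,B,G,c,I], logical=[D,o,F,n,B,G,c,I,A]
After op 9 (rotate(-3)): offset=7, physical=[A,D,o,F,n,B,G,c,I], logical=[c,I,A,D,o,F,n,B,G]
After op 10 (rotate(+2)): offset=0, physical=[A,D,o,F,n,B,G,c,I], logical=[A,D,o,F,n,B,G,c,I]

Answer: A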